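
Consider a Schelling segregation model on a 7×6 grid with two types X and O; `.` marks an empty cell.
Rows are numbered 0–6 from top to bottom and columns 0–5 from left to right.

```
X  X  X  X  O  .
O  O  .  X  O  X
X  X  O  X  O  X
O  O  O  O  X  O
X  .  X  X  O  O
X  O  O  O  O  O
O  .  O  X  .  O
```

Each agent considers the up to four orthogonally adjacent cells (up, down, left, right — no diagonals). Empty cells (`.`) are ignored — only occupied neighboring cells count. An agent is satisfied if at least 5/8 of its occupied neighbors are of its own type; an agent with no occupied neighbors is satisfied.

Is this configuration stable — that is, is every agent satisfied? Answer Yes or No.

Row 0: (0,0)X 1/2 ✗ · (0,1)X 2/3 ✓ · (0,2)X 2/2 ✓ · (0,3)X 2/3 ✓ · (0,4)O 1/2 ✗
Row 1: (1,0)O 1/3 ✗ · (1,1)O 1/3 ✗ · (1,3)X 2/3 ✓ · (1,4)O 2/4 ✗ · (1,5)X 1/2 ✗
Row 2: (2,0)X 1/3 ✗ · (2,1)X 1/4 ✗ · (2,2)O 1/3 ✗ · (2,3)X 1/4 ✗ · (2,4)O 1/4 ✗ · (2,5)X 1/3 ✗
Row 3: (3,0)O 1/3 ✗ · (3,1)O 2/3 ✓ · (3,2)O 3/4 ✓ · (3,3)O 1/4 ✗ · (3,4)X 0/4 ✗ · (3,5)O 1/3 ✗
Row 4: (4,0)X 1/2 ✗ · (4,2)X 1/3 ✗ · (4,3)X 1/4 ✗ · (4,4)O 2/4 ✗ · (4,5)O 3/3 ✓
Row 5: (5,0)X 1/3 ✗ · (5,1)O 1/2 ✗ · (5,2)O 3/4 ✓ · (5,3)O 2/4 ✗ · (5,4)O 3/3 ✓ · (5,5)O 3/3 ✓
Row 6: (6,0)O 0/1 ✗ · (6,2)O 1/2 ✗ · (6,3)X 0/2 ✗ · (6,5)O 1/1 ✓
For instance (0,0) has only 1/2 same-type neighbors, below 5/8.

No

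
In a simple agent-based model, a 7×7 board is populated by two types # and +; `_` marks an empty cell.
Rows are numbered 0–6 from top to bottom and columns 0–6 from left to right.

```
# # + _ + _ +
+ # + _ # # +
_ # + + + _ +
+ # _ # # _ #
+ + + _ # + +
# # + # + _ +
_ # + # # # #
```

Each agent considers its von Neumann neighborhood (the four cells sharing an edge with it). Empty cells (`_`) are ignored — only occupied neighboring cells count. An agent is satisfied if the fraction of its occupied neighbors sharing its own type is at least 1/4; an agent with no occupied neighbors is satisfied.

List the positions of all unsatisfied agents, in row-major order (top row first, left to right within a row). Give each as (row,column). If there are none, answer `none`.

(0,4), (1,0), (3,6), (5,4)

(0,0)# 1/2 ok
(0,1)# 2/3 ok
(0,2)+ 1/2 ok
(0,4)+ 0/1 unhappy
(0,6)+ 1/1 ok
(1,0)+ 0/2 unhappy
(1,1)# 2/4 ok
(1,2)+ 2/3 ok
(1,4)# 1/3 ok
(1,5)# 1/2 ok
(1,6)+ 2/3 ok
(2,1)# 2/3 ok
(2,2)+ 2/3 ok
(2,3)+ 2/3 ok
(2,4)+ 1/3 ok
(2,6)+ 1/2 ok
(3,0)+ 1/2 ok
(3,1)# 1/3 ok
(3,3)# 1/2 ok
(3,4)# 2/3 ok
(3,6)# 0/2 unhappy
(4,0)+ 2/3 ok
(4,1)+ 2/4 ok
(4,2)+ 2/2 ok
(4,4)# 1/3 ok
(4,5)+ 1/2 ok
(4,6)+ 2/3 ok
(5,0)# 1/2 ok
(5,1)# 2/4 ok
(5,2)+ 2/4 ok
(5,3)# 1/3 ok
(5,4)+ 0/3 unhappy
(5,6)+ 1/2 ok
(6,1)# 1/2 ok
(6,2)+ 1/3 ok
(6,3)# 2/3 ok
(6,4)# 2/3 ok
(6,5)# 2/2 ok
(6,6)# 1/2 ok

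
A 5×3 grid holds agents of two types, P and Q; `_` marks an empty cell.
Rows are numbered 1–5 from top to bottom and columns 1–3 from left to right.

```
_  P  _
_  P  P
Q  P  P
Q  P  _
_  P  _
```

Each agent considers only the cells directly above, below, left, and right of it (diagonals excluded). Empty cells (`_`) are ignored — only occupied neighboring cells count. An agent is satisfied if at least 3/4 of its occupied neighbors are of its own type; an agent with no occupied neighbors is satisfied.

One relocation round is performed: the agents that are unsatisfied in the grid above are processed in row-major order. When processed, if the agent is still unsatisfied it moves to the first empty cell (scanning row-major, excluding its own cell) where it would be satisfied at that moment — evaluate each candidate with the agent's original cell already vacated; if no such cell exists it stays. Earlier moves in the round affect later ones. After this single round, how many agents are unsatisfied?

2

Initially unsatisfied (in order): (3,1), (4,1), (4,2).
  (3,1): no empty cell satisfies it; stays.
  (4,1): no empty cell satisfies it; stays.
  (4,2) → (1,1).
Resulting grid:
P P _
_ P P
Q P P
Q _ _
_ P _
Unsatisfied now: (3,1), (3,2).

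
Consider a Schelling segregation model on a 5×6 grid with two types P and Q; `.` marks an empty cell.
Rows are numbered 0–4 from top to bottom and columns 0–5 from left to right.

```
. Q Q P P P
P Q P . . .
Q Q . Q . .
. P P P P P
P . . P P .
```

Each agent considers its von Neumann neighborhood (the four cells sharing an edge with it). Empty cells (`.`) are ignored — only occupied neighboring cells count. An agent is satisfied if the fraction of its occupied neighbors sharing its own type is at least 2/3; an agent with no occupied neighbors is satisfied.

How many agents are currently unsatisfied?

(0,1)Q 2/2 ok
(0,2)Q 1/3 unhappy
(0,3)P 1/2 unhappy
(0,4)P 2/2 ok
(0,5)P 1/1 ok
(1,0)P 0/2 unhappy
(1,1)Q 2/4 unhappy
(1,2)P 0/2 unhappy
(2,0)Q 1/2 unhappy
(2,1)Q 2/3 ok
(2,3)Q 0/1 unhappy
(3,1)P 1/2 unhappy
(3,2)P 2/2 ok
(3,3)P 3/4 ok
(3,4)P 3/3 ok
(3,5)P 1/1 ok
(4,0)P 0/0 ok
(4,3)P 2/2 ok
(4,4)P 2/2 ok
Unsatisfied: (0,2), (0,3), (1,0), (1,1), (1,2), (2,0), (2,3), (3,1) — 8 in total.

8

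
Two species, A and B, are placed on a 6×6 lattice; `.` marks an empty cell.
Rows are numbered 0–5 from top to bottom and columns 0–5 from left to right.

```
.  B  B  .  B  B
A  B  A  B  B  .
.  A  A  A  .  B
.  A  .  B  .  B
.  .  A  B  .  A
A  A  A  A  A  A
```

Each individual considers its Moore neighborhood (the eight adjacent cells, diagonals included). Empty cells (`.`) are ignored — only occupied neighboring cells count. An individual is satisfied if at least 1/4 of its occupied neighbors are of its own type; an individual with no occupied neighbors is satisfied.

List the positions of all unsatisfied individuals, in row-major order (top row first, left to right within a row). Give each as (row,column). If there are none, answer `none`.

(0,1)B 2/4 ok
(0,2)B 3/4 ok
(0,4)B 3/3 ok
(0,5)B 2/2 ok
(1,0)A 1/3 ok
(1,1)B 2/6 ok
(1,2)A 3/7 ok
(1,3)B 3/6 ok
(1,4)B 4/5 ok
(2,1)A 4/5 ok
(2,2)A 4/7 ok
(2,3)A 2/5 ok
(2,5)B 2/2 ok
(3,1)A 3/3 ok
(3,3)B 1/4 ok
(3,5)B 1/2 ok
(4,2)A 4/6 ok
(4,3)B 1/5 unhappy
(4,5)A 2/3 ok
(5,0)A 1/1 ok
(5,1)A 3/3 ok
(5,2)A 3/4 ok
(5,3)A 3/4 ok
(5,4)A 3/4 ok
(5,5)A 2/2 ok

(4,3)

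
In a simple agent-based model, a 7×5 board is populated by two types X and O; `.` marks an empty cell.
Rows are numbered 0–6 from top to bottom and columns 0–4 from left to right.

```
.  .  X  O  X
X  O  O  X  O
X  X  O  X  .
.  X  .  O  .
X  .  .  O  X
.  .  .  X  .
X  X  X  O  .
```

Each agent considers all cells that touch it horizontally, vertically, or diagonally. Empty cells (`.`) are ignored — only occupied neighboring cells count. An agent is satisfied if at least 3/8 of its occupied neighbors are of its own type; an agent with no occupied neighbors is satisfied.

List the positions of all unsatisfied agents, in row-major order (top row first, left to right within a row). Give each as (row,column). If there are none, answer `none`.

(0,2), (0,4), (1,1), (1,4), (2,3), (4,3), (4,4), (6,3)

(0,2)X 1/4 ✗
(0,3)O 2/5 ✓
(0,4)X 1/3 ✗
(1,0)X 2/3 ✓
(1,1)O 2/6 ✗
(1,2)O 3/7 ✓
(1,3)X 3/7 ✓
(1,4)O 1/4 ✗
(2,0)X 3/4 ✓
(2,1)X 3/6 ✓
(2,2)O 3/7 ✓
(2,3)X 1/5 ✗
(3,1)X 3/4 ✓
(3,3)O 2/4 ✓
(4,0)X 1/1 ✓
(4,3)O 1/3 ✗
(4,4)X 1/3 ✗
(5,3)X 2/4 ✓
(6,0)X 1/1 ✓
(6,1)X 2/2 ✓
(6,2)X 2/3 ✓
(6,3)O 0/2 ✗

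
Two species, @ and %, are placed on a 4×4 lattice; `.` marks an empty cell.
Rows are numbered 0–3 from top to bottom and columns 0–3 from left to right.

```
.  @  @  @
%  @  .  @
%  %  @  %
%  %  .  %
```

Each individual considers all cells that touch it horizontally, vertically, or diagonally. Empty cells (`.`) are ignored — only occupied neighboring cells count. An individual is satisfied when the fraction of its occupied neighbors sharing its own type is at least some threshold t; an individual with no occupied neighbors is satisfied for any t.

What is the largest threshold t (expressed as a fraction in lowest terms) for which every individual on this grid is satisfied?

(0,1)@ 2/3
(0,2)@ 4/4
(0,3)@ 2/2
(1,0)% 2/4
(1,1)@ 3/6
(1,3)@ 3/4
(2,0)% 4/5
(2,1)% 4/6
(2,2)@ 2/6
(2,3)% 1/3
(3,0)% 3/3
(3,1)% 3/4
(3,3)% 1/2
The smallest same-type fraction is 2/6 at (2,2), which reduces to 1/3. Any threshold above that leaves this individual unsatisfied.

1/3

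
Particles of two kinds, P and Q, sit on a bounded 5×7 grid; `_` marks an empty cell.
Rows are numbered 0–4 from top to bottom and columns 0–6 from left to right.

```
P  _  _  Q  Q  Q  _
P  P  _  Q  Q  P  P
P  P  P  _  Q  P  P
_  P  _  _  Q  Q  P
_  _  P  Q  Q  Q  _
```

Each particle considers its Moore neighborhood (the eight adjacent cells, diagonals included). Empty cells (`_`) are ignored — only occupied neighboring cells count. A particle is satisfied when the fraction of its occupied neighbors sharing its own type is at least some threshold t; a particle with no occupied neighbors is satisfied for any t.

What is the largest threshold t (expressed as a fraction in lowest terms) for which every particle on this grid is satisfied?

3/7

Row 0: (0,0)P 2/2 · (0,3)Q 3/3 · (0,4)Q 4/5 · (0,5)Q 2/4
Row 1: (1,0)P 4/4 · (1,1)P 5/5 · (1,3)Q 4/5 · (1,4)Q 5/7 · (1,5)P 3/7 · (1,6)P 3/4
Row 2: (2,0)P 4/4 · (2,1)P 5/5 · (2,2)P 3/4 · (2,4)Q 4/6 · (2,5)P 4/8 · (2,6)P 4/5
Row 3: (3,1)P 4/4 · (3,4)Q 5/6 · (3,5)Q 4/7 · (3,6)P 2/4
Row 4: (4,2)P 1/2 · (4,3)Q 2/3 · (4,4)Q 4/4 · (4,5)Q 3/4
The smallest same-type fraction is 3/7 at (1,5), which reduces to 3/7. Any threshold above that leaves this particle unsatisfied.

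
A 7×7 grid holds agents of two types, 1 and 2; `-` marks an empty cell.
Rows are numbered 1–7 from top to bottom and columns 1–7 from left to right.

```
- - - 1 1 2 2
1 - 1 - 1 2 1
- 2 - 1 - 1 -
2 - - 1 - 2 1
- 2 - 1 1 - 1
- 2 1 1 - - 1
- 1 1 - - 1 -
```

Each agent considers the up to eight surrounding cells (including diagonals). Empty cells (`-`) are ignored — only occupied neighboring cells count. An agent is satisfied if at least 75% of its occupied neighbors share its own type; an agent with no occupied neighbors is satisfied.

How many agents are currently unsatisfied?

(1,4)1 3/3 ✓
(1,5)1 2/4 ✗
(1,6)2 2/5 ✗
(1,7)2 2/3 ✗
(2,1)1 0/1 ✗
(2,3)1 2/3 ✗
(2,5)1 4/6 ✗
(2,6)2 2/6 ✗
(2,7)1 1/4 ✗
(3,2)2 1/3 ✗
(3,4)1 3/3 ✓
(3,6)1 3/5 ✗
(4,1)2 2/2 ✓
(4,4)1 3/3 ✓
(4,6)2 0/4 ✗
(4,7)1 2/3 ✗
(5,2)2 2/3 ✗
(5,4)1 4/4 ✓
(5,5)1 3/4 ✓
(5,7)1 2/3 ✗
(6,2)2 1/4 ✗
(6,3)1 4/6 ✗
(6,4)1 4/4 ✓
(6,7)1 2/2 ✓
(7,2)1 2/3 ✗
(7,3)1 3/4 ✓
(7,6)1 1/1 ✓
Unsatisfied: (1,5), (1,6), (1,7), (2,1), (2,3), (2,5), (2,6), (2,7), (3,2), (3,6), (4,6), (4,7), (5,2), (5,7), (6,2), (6,3), (7,2) — 17 in total.

17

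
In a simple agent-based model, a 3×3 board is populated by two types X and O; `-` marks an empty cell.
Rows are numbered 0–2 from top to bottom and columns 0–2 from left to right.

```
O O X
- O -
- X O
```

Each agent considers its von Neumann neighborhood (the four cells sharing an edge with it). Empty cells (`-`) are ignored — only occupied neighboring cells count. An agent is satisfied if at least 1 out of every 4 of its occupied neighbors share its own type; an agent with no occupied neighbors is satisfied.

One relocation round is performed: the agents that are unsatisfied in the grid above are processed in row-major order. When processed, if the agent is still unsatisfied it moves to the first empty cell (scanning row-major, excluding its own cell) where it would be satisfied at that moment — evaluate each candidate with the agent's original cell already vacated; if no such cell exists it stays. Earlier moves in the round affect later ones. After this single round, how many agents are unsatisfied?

Initially unsatisfied (in order): (0,2), (2,1), (2,2).
  (0,2) → (2,0).
  (2,1): now satisfied by earlier moves; stays.
  (2,2) → (0,2).
Resulting grid:
O O O
- O -
X X -
All satisfied now.

0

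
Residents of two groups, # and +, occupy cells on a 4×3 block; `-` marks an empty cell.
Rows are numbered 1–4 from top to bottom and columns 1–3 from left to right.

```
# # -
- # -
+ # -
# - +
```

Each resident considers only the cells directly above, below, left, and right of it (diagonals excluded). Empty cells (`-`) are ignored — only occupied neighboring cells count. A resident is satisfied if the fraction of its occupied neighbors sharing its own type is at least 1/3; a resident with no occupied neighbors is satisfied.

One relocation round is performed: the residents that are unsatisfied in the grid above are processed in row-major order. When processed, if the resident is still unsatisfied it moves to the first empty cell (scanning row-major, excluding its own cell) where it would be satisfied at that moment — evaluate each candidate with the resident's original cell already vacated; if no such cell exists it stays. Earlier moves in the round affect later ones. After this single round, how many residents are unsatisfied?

Initially unsatisfied (in order): (3,1), (4,1).
  (3,1) → (3,3).
  (4,1): now satisfied by earlier moves; stays.
Resulting grid:
# # -
- # -
- # +
# - +
All satisfied now.

0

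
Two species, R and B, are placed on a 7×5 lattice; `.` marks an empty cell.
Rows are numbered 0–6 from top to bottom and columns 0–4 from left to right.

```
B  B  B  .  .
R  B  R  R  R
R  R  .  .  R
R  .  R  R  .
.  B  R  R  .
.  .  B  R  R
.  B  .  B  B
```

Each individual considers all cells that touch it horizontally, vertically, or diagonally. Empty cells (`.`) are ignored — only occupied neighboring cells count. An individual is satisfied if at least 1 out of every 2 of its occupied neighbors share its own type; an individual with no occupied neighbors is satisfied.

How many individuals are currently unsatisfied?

5

Row 0: (0,0)B 2/3 ✓ · (0,1)B 3/5 ✓ · (0,2)B 2/4 ✓
Row 1: (1,0)R 2/5 ✗ · (1,1)B 3/7 ✗ · (1,2)R 2/5 ✗ · (1,3)R 3/4 ✓ · (1,4)R 2/2 ✓
Row 2: (2,0)R 3/4 ✓ · (2,1)R 5/6 ✓ · (2,4)R 3/3 ✓
Row 3: (3,0)R 2/3 ✓ · (3,2)R 4/5 ✓ · (3,3)R 4/4 ✓
Row 4: (4,1)B 1/4 ✗ · (4,2)R 4/6 ✓ · (4,3)R 5/6 ✓
Row 5: (5,2)B 3/6 ✓ · (5,3)R 3/6 ✓ · (5,4)R 2/4 ✓
Row 6: (6,1)B 1/1 ✓ · (6,3)B 2/4 ✓ · (6,4)B 1/3 ✗
Unsatisfied: (1,0), (1,1), (1,2), (4,1), (6,4) — 5 in total.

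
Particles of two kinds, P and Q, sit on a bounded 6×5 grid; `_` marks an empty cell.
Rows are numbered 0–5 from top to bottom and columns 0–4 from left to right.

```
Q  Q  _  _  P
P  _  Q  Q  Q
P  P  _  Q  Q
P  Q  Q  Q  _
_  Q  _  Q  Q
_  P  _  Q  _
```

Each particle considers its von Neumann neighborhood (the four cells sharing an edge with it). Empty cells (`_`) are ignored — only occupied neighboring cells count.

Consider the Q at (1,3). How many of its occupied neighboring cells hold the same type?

3

Occupied neighbors of (1,3): (2,3)=Q, (1,2)=Q, (1,4)=Q.
Same type (Q): 3 of 3.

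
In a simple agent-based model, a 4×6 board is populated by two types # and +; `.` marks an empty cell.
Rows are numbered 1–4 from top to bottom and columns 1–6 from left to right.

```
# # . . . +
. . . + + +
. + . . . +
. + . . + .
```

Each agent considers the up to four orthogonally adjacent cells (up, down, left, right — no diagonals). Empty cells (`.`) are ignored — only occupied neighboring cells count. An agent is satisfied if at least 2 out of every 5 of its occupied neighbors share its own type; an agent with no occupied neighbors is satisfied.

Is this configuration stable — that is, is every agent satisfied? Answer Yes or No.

Row 1: (1,1)# 1/1 ok · (1,2)# 1/1 ok · (1,6)+ 1/1 ok
Row 2: (2,4)+ 1/1 ok · (2,5)+ 2/2 ok · (2,6)+ 3/3 ok
Row 3: (3,2)+ 1/1 ok · (3,6)+ 1/1 ok
Row 4: (4,2)+ 1/1 ok · (4,5)+ 0/0 ok
All meet the threshold, so the configuration is stable.

Yes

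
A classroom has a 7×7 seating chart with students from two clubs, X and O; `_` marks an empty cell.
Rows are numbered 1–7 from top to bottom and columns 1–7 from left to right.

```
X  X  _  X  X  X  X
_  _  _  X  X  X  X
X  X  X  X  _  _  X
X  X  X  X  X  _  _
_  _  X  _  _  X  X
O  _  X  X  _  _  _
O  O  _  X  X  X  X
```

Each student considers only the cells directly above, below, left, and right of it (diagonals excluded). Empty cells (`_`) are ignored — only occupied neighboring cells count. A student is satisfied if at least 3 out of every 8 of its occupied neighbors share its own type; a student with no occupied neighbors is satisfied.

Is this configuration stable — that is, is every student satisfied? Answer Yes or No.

Yes

Row 1: (1,1)X 1/1 ok · (1,2)X 1/1 ok · (1,4)X 2/2 ok · (1,5)X 3/3 ok · (1,6)X 3/3 ok · (1,7)X 2/2 ok
Row 2: (2,4)X 3/3 ok · (2,5)X 3/3 ok · (2,6)X 3/3 ok · (2,7)X 3/3 ok
Row 3: (3,1)X 2/2 ok · (3,2)X 3/3 ok · (3,3)X 3/3 ok · (3,4)X 3/3 ok · (3,7)X 1/1 ok
Row 4: (4,1)X 2/2 ok · (4,2)X 3/3 ok · (4,3)X 4/4 ok · (4,4)X 3/3 ok · (4,5)X 1/1 ok
Row 5: (5,3)X 2/2 ok · (5,6)X 1/1 ok · (5,7)X 1/1 ok
Row 6: (6,1)O 1/1 ok · (6,3)X 2/2 ok · (6,4)X 2/2 ok
Row 7: (7,1)O 2/2 ok · (7,2)O 1/1 ok · (7,4)X 2/2 ok · (7,5)X 2/2 ok · (7,6)X 2/2 ok · (7,7)X 1/1 ok
All meet the threshold, so the configuration is stable.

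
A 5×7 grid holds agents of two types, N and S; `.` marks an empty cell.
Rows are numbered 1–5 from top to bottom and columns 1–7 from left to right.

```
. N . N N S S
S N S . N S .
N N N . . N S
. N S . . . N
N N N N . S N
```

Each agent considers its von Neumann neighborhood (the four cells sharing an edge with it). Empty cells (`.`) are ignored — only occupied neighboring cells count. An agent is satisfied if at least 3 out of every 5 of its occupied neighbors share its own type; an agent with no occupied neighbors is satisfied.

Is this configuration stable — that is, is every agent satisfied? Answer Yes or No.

No

Row 1: (1,2)N 1/1 ✓ · (1,4)N 1/1 ✓ · (1,5)N 2/3 ✓ · (1,6)S 2/3 ✓ · (1,7)S 1/1 ✓
Row 2: (2,1)S 0/2 ✗ · (2,2)N 2/4 ✗ · (2,3)S 0/2 ✗ · (2,5)N 1/2 ✗ · (2,6)S 1/3 ✗
Row 3: (3,1)N 1/2 ✗ · (3,2)N 4/4 ✓ · (3,3)N 1/3 ✗ · (3,6)N 0/2 ✗ · (3,7)S 0/2 ✗
Row 4: (4,2)N 2/3 ✓ · (4,3)S 0/3 ✗ · (4,7)N 1/2 ✗
Row 5: (5,1)N 1/1 ✓ · (5,2)N 3/3 ✓ · (5,3)N 2/3 ✓ · (5,4)N 1/1 ✓ · (5,6)S 0/1 ✗ · (5,7)N 1/2 ✗
For instance (2,1) has only 0/2 same-type neighbors, below 3/5.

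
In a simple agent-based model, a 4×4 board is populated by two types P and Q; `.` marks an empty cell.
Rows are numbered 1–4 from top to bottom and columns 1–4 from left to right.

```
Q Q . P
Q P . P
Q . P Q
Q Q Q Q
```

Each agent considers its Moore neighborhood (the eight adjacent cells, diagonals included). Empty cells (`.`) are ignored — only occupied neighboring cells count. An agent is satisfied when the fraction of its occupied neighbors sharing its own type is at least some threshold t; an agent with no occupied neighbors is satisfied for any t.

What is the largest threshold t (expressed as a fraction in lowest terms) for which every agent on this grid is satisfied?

Row 1: (1,1)Q 2/3 · (1,2)Q 2/3 · (1,4)P 1/1
Row 2: (2,1)Q 3/4 · (2,2)P 1/5 · (2,4)P 2/3
Row 3: (3,1)Q 3/4 · (3,3)P 2/6 · (3,4)Q 2/4
Row 4: (4,1)Q 2/2 · (4,2)Q 3/4 · (4,3)Q 3/4 · (4,4)Q 2/3
The smallest same-type fraction is 1/5 at (2,2), which reduces to 1/5. Any threshold above that leaves this agent unsatisfied.

1/5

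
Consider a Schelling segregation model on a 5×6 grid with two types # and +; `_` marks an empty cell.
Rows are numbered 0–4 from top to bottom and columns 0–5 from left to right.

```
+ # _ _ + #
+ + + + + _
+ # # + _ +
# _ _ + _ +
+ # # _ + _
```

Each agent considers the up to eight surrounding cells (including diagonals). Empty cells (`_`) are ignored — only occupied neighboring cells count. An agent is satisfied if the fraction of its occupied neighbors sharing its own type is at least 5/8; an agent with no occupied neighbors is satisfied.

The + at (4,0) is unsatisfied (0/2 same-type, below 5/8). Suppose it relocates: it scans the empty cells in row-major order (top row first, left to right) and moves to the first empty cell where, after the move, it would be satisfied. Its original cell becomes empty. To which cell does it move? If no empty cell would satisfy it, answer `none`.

Vacating (4,0). Empty cells in order:
  (0,2): 3/4 same-type → satisfied — stop here.

(0,2)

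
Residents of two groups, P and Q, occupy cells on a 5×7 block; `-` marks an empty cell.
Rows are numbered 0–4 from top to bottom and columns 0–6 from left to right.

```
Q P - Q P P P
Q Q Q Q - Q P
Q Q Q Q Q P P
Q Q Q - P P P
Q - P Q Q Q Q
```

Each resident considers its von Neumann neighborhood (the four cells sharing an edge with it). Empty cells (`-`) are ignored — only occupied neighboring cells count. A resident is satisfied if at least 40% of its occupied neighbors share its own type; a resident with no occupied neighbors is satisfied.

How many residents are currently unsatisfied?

Row 0: (0,0)Q 1/2 ok · (0,1)P 0/2 unhappy · (0,3)Q 1/2 ok · (0,4)P 1/2 ok · (0,5)P 2/3 ok · (0,6)P 2/2 ok
Row 1: (1,0)Q 3/3 ok · (1,1)Q 3/4 ok · (1,2)Q 3/3 ok · (1,3)Q 3/3 ok · (1,5)Q 0/3 unhappy · (1,6)P 2/3 ok
Row 2: (2,0)Q 3/3 ok · (2,1)Q 4/4 ok · (2,2)Q 4/4 ok · (2,3)Q 3/3 ok · (2,4)Q 1/3 unhappy · (2,5)P 2/4 ok · (2,6)P 3/3 ok
Row 3: (3,0)Q 3/3 ok · (3,1)Q 3/3 ok · (3,2)Q 2/3 ok · (3,4)P 1/3 unhappy · (3,5)P 3/4 ok · (3,6)P 2/3 ok
Row 4: (4,0)Q 1/1 ok · (4,2)P 0/2 unhappy · (4,3)Q 1/2 ok · (4,4)Q 2/3 ok · (4,5)Q 2/3 ok · (4,6)Q 1/2 ok
Unsatisfied: (0,1), (1,5), (2,4), (3,4), (4,2) — 5 in total.

5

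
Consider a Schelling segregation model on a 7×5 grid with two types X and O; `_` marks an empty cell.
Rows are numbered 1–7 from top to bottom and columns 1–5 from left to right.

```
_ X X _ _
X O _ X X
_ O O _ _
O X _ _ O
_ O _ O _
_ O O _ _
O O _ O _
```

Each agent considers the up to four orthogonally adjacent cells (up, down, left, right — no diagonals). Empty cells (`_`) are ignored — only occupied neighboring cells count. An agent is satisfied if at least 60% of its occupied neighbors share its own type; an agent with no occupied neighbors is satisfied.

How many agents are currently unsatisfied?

(1,2)X 1/2 not
(1,3)X 1/1 satisfied
(2,1)X 0/1 not
(2,2)O 1/3 not
(2,4)X 1/1 satisfied
(2,5)X 1/1 satisfied
(3,2)O 2/3 satisfied
(3,3)O 1/1 satisfied
(4,1)O 0/1 not
(4,2)X 0/3 not
(4,5)O 0/0 satisfied
(5,2)O 1/2 not
(5,4)O 0/0 satisfied
(6,2)O 3/3 satisfied
(6,3)O 1/1 satisfied
(7,1)O 1/1 satisfied
(7,2)O 2/2 satisfied
(7,4)O 0/0 satisfied
Unsatisfied: (1,2), (2,1), (2,2), (4,1), (4,2), (5,2) — 6 in total.

6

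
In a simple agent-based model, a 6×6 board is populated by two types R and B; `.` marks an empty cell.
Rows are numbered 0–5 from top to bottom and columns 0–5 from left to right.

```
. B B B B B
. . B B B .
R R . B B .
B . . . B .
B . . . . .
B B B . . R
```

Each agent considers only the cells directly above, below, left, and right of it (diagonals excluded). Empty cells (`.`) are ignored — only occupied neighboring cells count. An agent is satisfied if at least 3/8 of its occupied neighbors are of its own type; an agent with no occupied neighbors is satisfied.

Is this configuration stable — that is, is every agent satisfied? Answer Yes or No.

Row 0: (0,1)B 1/1 satisfied · (0,2)B 3/3 satisfied · (0,3)B 3/3 satisfied · (0,4)B 3/3 satisfied · (0,5)B 1/1 satisfied
Row 1: (1,2)B 2/2 satisfied · (1,3)B 4/4 satisfied · (1,4)B 3/3 satisfied
Row 2: (2,0)R 1/2 satisfied · (2,1)R 1/1 satisfied · (2,3)B 2/2 satisfied · (2,4)B 3/3 satisfied
Row 3: (3,0)B 1/2 satisfied · (3,4)B 1/1 satisfied
Row 4: (4,0)B 2/2 satisfied
Row 5: (5,0)B 2/2 satisfied · (5,1)B 2/2 satisfied · (5,2)B 1/1 satisfied · (5,5)R 0/0 satisfied
All meet the threshold, so the configuration is stable.

Yes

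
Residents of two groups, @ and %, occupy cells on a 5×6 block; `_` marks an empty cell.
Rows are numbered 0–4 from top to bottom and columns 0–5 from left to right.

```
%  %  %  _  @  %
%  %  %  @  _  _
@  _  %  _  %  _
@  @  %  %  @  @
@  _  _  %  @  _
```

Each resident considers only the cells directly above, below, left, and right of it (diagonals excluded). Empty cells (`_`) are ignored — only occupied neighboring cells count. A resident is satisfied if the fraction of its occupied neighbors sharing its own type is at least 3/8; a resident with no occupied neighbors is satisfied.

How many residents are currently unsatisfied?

Row 0: (0,0)% 2/2 ok · (0,1)% 3/3 ok · (0,2)% 2/2 ok · (0,4)@ 0/1 unhappy · (0,5)% 0/1 unhappy
Row 1: (1,0)% 2/3 ok · (1,1)% 3/3 ok · (1,2)% 3/4 ok · (1,3)@ 0/1 unhappy
Row 2: (2,0)@ 1/2 ok · (2,2)% 2/2 ok · (2,4)% 0/1 unhappy
Row 3: (3,0)@ 3/3 ok · (3,1)@ 1/2 ok · (3,2)% 2/3 ok · (3,3)% 2/3 ok · (3,4)@ 2/4 ok · (3,5)@ 1/1 ok
Row 4: (4,0)@ 1/1 ok · (4,3)% 1/2 ok · (4,4)@ 1/2 ok
Unsatisfied: (0,4), (0,5), (1,3), (2,4) — 4 in total.

4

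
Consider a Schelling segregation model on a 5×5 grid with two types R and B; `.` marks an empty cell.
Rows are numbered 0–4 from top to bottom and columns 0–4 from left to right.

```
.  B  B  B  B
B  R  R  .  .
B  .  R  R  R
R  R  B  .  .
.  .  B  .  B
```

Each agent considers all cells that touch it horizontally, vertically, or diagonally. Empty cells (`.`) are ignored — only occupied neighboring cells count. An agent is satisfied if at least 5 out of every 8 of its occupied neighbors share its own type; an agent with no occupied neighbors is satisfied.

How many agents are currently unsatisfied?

9

Row 0: (0,1)B 2/4 ✗ · (0,2)B 2/4 ✗ · (0,3)B 2/3 ✓ · (0,4)B 1/1 ✓
Row 1: (1,0)B 2/3 ✓ · (1,1)R 2/6 ✗ · (1,2)R 3/6 ✗
Row 2: (2,0)B 1/4 ✗ · (2,2)R 4/5 ✓ · (2,3)R 3/4 ✓ · (2,4)R 1/1 ✓
Row 3: (3,0)R 1/2 ✗ · (3,1)R 2/5 ✗ · (3,2)B 1/4 ✗
Row 4: (4,2)B 1/2 ✗ · (4,4)B 0/0 ✓
Unsatisfied: (0,1), (0,2), (1,1), (1,2), (2,0), (3,0), (3,1), (3,2), (4,2) — 9 in total.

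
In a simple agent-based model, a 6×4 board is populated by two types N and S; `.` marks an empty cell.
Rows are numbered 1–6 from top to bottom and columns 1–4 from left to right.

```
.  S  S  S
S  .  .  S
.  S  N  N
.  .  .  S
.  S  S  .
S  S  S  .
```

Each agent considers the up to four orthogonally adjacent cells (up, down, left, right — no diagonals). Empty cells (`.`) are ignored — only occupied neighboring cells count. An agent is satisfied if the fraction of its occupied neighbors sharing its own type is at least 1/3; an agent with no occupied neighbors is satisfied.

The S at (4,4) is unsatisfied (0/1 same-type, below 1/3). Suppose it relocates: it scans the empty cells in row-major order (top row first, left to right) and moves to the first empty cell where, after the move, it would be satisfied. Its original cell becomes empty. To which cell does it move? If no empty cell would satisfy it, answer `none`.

Vacating (4,4). Empty cells in order:
  (1,1): 2/2 same-type → satisfied — stop here.

(1,1)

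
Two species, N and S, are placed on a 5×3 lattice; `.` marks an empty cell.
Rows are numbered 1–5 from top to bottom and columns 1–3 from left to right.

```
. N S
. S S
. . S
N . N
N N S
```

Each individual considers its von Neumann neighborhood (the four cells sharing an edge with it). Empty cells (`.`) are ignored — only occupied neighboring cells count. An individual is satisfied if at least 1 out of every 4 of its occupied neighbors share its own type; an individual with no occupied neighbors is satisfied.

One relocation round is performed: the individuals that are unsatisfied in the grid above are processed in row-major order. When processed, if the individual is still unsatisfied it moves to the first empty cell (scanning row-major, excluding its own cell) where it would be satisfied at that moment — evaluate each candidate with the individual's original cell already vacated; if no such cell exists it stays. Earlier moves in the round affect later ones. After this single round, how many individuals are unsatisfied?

0

Initially unsatisfied (in order): (1,2), (4,3), (5,3).
  (1,2) → (1,1).
  (4,3) → (1,2).
  (5,3) → (2,1).
Resulting grid:
N N S
S S S
. . S
N . .
N N .
All satisfied now.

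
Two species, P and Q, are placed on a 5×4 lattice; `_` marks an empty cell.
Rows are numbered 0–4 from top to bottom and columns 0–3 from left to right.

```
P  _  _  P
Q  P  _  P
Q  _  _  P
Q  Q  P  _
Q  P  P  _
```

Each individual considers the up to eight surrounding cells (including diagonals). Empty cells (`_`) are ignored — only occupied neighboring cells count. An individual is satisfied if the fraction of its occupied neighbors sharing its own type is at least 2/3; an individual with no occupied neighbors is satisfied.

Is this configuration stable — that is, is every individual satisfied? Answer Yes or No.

No

Row 0: (0,0)P 1/2 unhappy · (0,3)P 1/1 ok
Row 1: (1,0)Q 1/3 unhappy · (1,1)P 1/3 unhappy · (1,3)P 2/2 ok
Row 2: (2,0)Q 3/4 ok · (2,3)P 2/2 ok
Row 3: (3,0)Q 3/4 ok · (3,1)Q 3/6 unhappy · (3,2)P 3/4 ok
Row 4: (4,0)Q 2/3 ok · (4,1)P 2/5 unhappy · (4,2)P 2/3 ok
For instance (0,0) has only 1/2 same-type neighbors, below 2/3.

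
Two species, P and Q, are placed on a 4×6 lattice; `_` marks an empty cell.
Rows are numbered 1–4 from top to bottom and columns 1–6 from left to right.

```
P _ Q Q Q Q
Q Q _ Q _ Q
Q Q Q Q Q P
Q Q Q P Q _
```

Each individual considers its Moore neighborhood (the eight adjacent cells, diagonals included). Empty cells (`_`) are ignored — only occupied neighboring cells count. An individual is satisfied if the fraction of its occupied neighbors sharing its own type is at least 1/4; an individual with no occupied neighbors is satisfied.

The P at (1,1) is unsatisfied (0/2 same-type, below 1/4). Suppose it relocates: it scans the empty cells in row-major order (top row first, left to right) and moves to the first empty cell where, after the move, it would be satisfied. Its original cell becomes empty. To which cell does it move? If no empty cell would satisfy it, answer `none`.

(4,6)

Vacating (1,1). Empty cells in order:
  (1,2): 0/3 same-type → still unsatisfied.
  (2,3): 0/7 same-type → still unsatisfied.
  (2,5): 1/8 same-type → still unsatisfied.
  (4,6): 1/3 same-type → satisfied — stop here.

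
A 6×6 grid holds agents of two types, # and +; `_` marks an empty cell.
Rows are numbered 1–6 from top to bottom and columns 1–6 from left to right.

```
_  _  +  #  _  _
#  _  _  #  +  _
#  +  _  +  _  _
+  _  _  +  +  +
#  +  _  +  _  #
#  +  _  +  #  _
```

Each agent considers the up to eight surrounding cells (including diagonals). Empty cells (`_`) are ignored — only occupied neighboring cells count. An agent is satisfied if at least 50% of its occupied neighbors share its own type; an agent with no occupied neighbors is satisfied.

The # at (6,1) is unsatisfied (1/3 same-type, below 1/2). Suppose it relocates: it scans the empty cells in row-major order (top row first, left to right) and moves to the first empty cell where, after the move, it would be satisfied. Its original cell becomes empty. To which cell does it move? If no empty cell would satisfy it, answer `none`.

(1,1)

Vacating (6,1). Empty cells in order:
  (1,1): 1/1 same-type → satisfied — stop here.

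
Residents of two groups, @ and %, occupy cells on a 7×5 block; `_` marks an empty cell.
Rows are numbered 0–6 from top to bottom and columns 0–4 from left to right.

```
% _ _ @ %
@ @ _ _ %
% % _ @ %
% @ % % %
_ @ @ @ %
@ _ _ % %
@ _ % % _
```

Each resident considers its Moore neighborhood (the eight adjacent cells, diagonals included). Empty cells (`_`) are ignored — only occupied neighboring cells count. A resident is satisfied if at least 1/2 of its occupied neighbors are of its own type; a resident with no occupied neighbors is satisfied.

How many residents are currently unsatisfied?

9

Row 0: (0,0)% 0/2 not · (0,3)@ 0/2 not · (0,4)% 1/2 satisfied
Row 1: (1,0)@ 1/4 not · (1,1)@ 1/4 not · (1,4)% 2/4 satisfied
Row 2: (2,0)% 2/5 not · (2,1)% 3/6 satisfied · (2,3)@ 0/5 not · (2,4)% 3/4 satisfied
Row 3: (3,0)% 2/4 satisfied · (3,1)@ 2/6 not · (3,2)% 2/7 not · (3,3)% 4/7 satisfied · (3,4)% 3/5 satisfied
Row 4: (4,1)@ 3/5 satisfied · (4,2)@ 3/6 satisfied · (4,3)@ 1/7 not · (4,4)% 4/5 satisfied
Row 5: (5,0)@ 2/2 satisfied · (5,3)% 4/6 satisfied · (5,4)% 3/4 satisfied
Row 6: (6,0)@ 1/1 satisfied · (6,2)% 2/2 satisfied · (6,3)% 3/3 satisfied
Unsatisfied: (0,0), (0,3), (1,0), (1,1), (2,0), (2,3), (3,1), (3,2), (4,3) — 9 in total.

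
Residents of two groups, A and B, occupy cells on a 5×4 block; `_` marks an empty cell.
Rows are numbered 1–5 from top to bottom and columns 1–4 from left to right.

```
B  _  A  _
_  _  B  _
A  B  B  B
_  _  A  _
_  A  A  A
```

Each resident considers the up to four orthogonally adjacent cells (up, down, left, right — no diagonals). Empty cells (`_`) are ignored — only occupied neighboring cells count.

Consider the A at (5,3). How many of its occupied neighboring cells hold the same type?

Occupied neighbors of (5,3): (4,3)=A, (5,2)=A, (5,4)=A.
Same type (A): 3 of 3.

3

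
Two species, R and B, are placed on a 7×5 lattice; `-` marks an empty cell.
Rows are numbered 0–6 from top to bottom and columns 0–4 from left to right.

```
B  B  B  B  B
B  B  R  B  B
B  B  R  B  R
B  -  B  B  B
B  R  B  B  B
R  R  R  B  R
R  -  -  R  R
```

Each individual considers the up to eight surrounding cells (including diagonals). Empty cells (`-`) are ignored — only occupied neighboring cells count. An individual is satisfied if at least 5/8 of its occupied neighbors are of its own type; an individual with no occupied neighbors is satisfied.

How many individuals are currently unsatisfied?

9

(0,0)B 3/3 ok
(0,1)B 4/5 ok
(0,2)B 4/5 ok
(0,3)B 4/5 ok
(0,4)B 3/3 ok
(1,0)B 5/5 ok
(1,1)B 6/8 ok
(1,2)R 1/8 unhappy
(1,3)B 5/8 ok
(1,4)B 4/5 ok
(2,0)B 4/4 ok
(2,1)B 5/7 ok
(2,2)R 1/7 unhappy
(2,3)B 5/8 ok
(2,4)R 0/5 unhappy
(3,0)B 3/4 ok
(3,2)B 5/7 ok
(3,3)B 6/8 ok
(3,4)B 4/5 ok
(4,0)B 1/4 unhappy
(4,1)R 3/7 unhappy
(4,2)B 4/7 unhappy
(4,3)B 6/8 ok
(4,4)B 4/5 ok
(5,0)R 3/4 ok
(5,1)R 4/6 ok
(5,2)R 3/6 unhappy
(5,3)B 3/7 unhappy
(5,4)R 2/5 unhappy
(6,0)R 2/2 ok
(6,3)R 3/4 ok
(6,4)R 2/3 ok
Unsatisfied: (1,2), (2,2), (2,4), (4,0), (4,1), (4,2), (5,2), (5,3), (5,4) — 9 in total.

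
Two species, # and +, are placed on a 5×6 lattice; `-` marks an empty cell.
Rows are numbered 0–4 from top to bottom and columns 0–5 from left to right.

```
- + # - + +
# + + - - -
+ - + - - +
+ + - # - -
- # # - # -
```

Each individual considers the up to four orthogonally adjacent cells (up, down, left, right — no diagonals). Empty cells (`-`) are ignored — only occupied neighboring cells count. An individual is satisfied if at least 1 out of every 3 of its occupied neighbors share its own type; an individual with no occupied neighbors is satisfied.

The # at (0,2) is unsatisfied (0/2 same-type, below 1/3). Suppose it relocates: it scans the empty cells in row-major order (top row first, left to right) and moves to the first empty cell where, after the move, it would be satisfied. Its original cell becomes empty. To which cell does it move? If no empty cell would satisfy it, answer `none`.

(0,0)

Vacating (0,2). Empty cells in order:
  (0,0): 1/2 same-type → satisfied — stop here.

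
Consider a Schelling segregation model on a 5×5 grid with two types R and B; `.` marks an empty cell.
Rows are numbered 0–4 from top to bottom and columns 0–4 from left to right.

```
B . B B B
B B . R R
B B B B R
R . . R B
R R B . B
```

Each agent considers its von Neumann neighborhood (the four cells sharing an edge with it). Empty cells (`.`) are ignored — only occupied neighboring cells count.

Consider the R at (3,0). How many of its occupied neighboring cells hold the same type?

1

Occupied neighbors of (3,0): (2,0)=B, (4,0)=R.
Same type (R): 1 of 2.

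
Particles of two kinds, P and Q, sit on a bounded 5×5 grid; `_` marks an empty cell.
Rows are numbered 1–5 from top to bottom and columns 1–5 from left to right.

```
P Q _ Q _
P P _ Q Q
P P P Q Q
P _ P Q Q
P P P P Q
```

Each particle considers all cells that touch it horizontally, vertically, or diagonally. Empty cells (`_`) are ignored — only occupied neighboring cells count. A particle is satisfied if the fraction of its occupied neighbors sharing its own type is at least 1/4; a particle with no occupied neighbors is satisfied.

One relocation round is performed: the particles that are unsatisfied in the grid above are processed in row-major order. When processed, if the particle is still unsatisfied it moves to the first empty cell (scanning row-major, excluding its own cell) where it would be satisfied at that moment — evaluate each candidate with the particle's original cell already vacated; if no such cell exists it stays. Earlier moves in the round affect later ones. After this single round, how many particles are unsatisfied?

Initially unsatisfied (in order): (1,2).
  (1,2) → (1,3).
Resulting grid:
P _ Q Q _
P P _ Q Q
P P P Q Q
P _ P Q Q
P P P P Q
All satisfied now.

0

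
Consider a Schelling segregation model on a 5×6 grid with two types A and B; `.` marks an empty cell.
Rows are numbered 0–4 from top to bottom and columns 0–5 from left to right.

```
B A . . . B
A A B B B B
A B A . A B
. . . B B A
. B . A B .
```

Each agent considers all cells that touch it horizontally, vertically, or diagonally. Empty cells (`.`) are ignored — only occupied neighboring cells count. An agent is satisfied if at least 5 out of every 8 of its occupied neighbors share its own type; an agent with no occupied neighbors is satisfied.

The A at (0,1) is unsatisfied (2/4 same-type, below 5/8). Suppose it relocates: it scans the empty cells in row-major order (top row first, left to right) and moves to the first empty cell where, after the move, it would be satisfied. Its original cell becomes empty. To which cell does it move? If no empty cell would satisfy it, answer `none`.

none

Vacating (0,1). Empty cells in order:
  (0,2): 1/3 same-type → still unsatisfied.
  (0,3): 0/3 same-type → still unsatisfied.
  (0,4): 0/4 same-type → still unsatisfied.
  (2,3): 2/7 same-type → still unsatisfied.
  (3,0): 1/3 same-type → still unsatisfied.
  (3,1): 2/4 same-type → still unsatisfied.
  (3,2): 2/5 same-type → still unsatisfied.
  (4,0): 0/1 same-type → still unsatisfied.
  (4,2): 1/3 same-type → still unsatisfied.
  (4,5): 1/3 same-type → still unsatisfied.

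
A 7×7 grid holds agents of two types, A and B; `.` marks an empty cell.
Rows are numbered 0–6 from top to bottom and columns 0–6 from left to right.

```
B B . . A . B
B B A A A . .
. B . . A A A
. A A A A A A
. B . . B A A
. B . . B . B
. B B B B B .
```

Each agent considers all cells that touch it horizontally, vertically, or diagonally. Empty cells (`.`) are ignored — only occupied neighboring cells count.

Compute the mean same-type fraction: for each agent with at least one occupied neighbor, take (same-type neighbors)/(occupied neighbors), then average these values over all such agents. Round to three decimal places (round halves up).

0.783

(0,0)B 3/3
(0,1)B 3/4
(0,4)A 2/2
(0,6)B — no occupied neighbors
(1,0)B 4/4
(1,1)B 4/5
(1,2)A 1/4
(1,3)A 4/4
(1,4)A 4/4
(2,1)B 2/5
(2,4)A 6/6
(2,5)A 6/6
(2,6)A 3/3
(3,1)A 1/3
(3,2)A 2/4
(3,3)A 3/4
(3,4)A 5/6
(3,5)A 7/8
(3,6)A 5/5
(4,1)B 1/3
(4,4)B 1/5
(4,5)A 4/7
(4,6)A 3/4
(5,1)B 3/3
(5,4)B 4/5
(5,6)B 1/3
(6,1)B 2/2
(6,2)B 3/3
(6,3)B 3/3
(6,4)B 3/3
(6,5)B 3/3
Sum over 30 agents: 3/3 + 3/4 + 2/2 + 4/4 + 4/5 + 1/4 + 4/4 + 4/4 + 2/5 + 6/6 + 6/6 + 3/3 + 1/3 + 2/4 + 3/4 + 5/6 + 7/8 + 5/5 + 1/3 + 1/5 + 4/7 + 3/4 + 3/3 + 4/5 + 1/3 + 2/2 + 3/3 + 3/3 + 3/3 + 3/3 = 19723/840; mean = 19723/840 ÷ 30 = 19723/25200 = 0.782658… → 0.783.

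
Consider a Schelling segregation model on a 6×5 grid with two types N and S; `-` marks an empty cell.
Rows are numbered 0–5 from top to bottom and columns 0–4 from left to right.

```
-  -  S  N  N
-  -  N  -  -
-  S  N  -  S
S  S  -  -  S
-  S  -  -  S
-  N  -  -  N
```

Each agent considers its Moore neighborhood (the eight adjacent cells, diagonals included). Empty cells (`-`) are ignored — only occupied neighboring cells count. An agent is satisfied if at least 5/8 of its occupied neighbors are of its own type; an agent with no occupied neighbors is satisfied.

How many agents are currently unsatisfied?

Row 0: (0,2)S 0/2 ✗ · (0,3)N 2/3 ✓ · (0,4)N 1/1 ✓
Row 1: (1,2)N 2/4 ✗
Row 2: (2,1)S 2/4 ✗ · (2,2)N 1/3 ✗ · (2,4)S 1/1 ✓
Row 3: (3,0)S 3/3 ✓ · (3,1)S 3/4 ✓ · (3,4)S 2/2 ✓
Row 4: (4,1)S 2/3 ✓ · (4,4)S 1/2 ✗
Row 5: (5,1)N 0/1 ✗ · (5,4)N 0/1 ✗
Unsatisfied: (0,2), (1,2), (2,1), (2,2), (4,4), (5,1), (5,4) — 7 in total.

7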